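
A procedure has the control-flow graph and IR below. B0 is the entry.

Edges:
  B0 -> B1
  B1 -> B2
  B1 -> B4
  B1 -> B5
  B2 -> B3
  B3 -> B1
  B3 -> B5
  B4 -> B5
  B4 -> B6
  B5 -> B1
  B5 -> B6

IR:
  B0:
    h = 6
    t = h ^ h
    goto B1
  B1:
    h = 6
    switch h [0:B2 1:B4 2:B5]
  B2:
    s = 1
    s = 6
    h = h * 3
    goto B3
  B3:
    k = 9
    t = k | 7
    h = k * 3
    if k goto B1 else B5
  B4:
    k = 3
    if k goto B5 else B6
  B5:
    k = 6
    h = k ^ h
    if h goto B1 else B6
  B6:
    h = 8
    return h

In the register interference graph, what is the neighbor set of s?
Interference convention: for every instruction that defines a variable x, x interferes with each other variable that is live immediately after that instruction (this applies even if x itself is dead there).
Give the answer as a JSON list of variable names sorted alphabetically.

Answer: ["h"]

Derivation:
Block summaries:
  B0 def {h,t} use ∅
  B1 def {h} use ∅
  B2 def {h,s} use {h}
  B3 def {h,k,t} use ∅
  B4 def {k} use ∅
  B5 def {h,k} use {h}
  B6 def {h} use ∅

Backward fixpoint:
  B0 li=∅ lo=∅
  B1 li=∅ lo={h}
  B2 li={h} lo=∅
  B3 li=∅ lo={h}
  B4 li={h} lo={h}
  B5 li={h} lo=∅
  B6 li=∅ lo=∅

Conflict graph:
  h↔{k,s}
  k↔{h,t}
  s↔{h}
  t↔{k}

N(s) = ["h"]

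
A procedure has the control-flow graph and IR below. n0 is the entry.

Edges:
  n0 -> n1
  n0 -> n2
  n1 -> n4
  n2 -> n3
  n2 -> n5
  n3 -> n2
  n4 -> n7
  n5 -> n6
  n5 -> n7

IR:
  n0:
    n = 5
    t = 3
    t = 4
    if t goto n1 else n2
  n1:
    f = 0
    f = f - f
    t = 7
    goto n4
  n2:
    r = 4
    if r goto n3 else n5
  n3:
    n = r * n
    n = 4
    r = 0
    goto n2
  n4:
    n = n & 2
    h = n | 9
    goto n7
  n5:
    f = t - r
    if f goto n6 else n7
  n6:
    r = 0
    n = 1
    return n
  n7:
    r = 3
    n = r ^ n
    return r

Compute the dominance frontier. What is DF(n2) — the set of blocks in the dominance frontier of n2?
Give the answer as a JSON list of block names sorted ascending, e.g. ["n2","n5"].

Answer: ["n2", "n7"]

Working:
idom tree: n1←n0 n2←n0 n3←n2 n4←n1 n5←n2 n6←n5 n7←n0
Dom∩ at merges:
  n2: preds {n0,n3}: {n0} ∩ {n0,n2,n3} = {n0}; idom=n0
  n7: preds {n4,n5}: {n0,n1,n4} ∩ {n0,n2,n5} = {n0}; idom=n0

DF walk-up:
  join n2 pred n0: · stop@n0
  join n2 pred n3: n3→n2 stop@n0
  join n7 pred n4: n4→n1 stop@n0
  join n7 pred n5: n5→n2 stop@n0
  n0 → ∅
  n1 → {n7}
  n2 → {n2,n7}
  n3 → {n2}
  n4 → {n7}
  n5 → {n7}
  n6 → ∅
  n7 → ∅

DF(n2) = ["n2", "n7"]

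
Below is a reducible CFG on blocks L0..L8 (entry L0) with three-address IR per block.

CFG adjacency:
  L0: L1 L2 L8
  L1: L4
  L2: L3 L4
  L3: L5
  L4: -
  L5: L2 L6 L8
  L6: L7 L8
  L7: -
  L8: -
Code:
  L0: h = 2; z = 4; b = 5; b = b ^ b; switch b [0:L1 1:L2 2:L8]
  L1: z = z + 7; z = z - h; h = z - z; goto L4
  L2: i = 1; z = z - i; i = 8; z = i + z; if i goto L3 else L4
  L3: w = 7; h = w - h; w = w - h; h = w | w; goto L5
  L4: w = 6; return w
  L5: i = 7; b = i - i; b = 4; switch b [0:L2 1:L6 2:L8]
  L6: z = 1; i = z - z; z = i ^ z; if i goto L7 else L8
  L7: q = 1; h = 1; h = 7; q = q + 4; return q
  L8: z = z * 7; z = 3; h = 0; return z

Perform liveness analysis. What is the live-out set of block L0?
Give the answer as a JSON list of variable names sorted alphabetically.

Per-block:
  L0: {b,h,z} / ∅
  L1: {h,z} / {h,z}
  L2: {i,z} / {z}
  L3: {h,w} / {h}
  L4: {w} / ∅
  L5: {b,i} / ∅
  L6: {i,z} / ∅
  L7: {h,q} / ∅
  L8: {h,z} / {z}

Liveness:
  L0 li=∅ lo={h,z}
  L1 li={h,z} lo=∅
  L2 li={h,z} lo={h,z}
  L3 li={h,z} lo={h,z}
  L4 li=∅ lo=∅
  L5 li={h,z} lo={h,z}
  L6 li=∅ lo={z}
  L7 li=∅ lo=∅
  L8 li={z} lo=∅

live-out(L0) = ["h", "z"]

Answer: ["h", "z"]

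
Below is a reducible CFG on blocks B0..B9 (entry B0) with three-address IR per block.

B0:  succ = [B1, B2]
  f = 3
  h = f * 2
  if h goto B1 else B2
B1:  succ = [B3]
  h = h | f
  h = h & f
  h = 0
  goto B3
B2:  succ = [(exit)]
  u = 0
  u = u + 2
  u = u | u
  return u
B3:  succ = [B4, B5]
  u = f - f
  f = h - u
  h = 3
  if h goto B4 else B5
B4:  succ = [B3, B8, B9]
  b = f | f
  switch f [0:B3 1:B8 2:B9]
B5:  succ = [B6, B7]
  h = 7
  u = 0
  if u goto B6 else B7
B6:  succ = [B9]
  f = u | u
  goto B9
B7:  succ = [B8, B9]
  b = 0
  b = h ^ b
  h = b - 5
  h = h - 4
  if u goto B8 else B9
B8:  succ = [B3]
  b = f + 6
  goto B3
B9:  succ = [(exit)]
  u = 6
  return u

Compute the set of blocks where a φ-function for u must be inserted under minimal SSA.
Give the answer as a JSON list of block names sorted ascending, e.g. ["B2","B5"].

idom tree: B1←B0 B2←B0 B3←B1 B4←B3 B5←B3 B6←B5 B7←B5 B8←B3 B9←B3
Join-block Dom:
  B3: preds {B1,B4,B8}: {B0,B1} ∩ {B0,B1,B3,B4} ∩ {B0,B1,B3,B8} = {B0,B1}; idom=B1
  B8: preds {B4,B7}: {B0,B1,B3,B4} ∩ {B0,B1,B3,B5,B7} = {B0,B1,B3}; idom=B3
  B9: preds {B4,B6,B7}: {B0,B1,B3,B4} ∩ {B0,B1,B3,B5,B6} ∩ {B0,B1,B3,B5,B7} = {B0,B1,B3}; idom=B3

Frontier:
  B3←B1: walk · to B1
  B3←B4: walk B4→B3 to B1
  B3←B8: walk B8→B3 to B1
  B8←B4: walk B4 to B3
  B8←B7: walk B7→B5 to B3
  B9←B4: walk B4 to B3
  B9←B6: walk B6→B5 to B3
  B9←B7: walk B7→B5 to B3
  B0 → ∅
  B1 → ∅
  B2 → ∅
  B3 → {B3}
  B4 → {B3,B8,B9}
  B5 → {B8,B9}
  B6 → {B9}
  B7 → {B8,B9}
  B8 → {B3}
  B9 → ∅

φ for u: defs {B2,B3,B5,B9}
  DF⁺ = {B3,B8,B9}

Answer: ["B3", "B8", "B9"]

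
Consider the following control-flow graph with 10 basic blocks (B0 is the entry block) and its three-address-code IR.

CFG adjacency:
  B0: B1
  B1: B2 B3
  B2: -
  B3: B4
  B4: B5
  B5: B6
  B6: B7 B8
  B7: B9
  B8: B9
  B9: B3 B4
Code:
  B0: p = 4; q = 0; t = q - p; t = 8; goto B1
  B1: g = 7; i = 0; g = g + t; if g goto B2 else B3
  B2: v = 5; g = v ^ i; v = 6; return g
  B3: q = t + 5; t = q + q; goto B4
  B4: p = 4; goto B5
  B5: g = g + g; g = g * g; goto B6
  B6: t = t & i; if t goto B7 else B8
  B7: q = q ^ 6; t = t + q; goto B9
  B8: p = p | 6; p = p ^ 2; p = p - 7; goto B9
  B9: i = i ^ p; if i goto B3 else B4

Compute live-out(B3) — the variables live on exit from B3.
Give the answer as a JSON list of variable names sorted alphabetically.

Block summaries:
  B0 def {p,q,t} use ∅
  B1 def {g,i} use {t}
  B2 def {g,v} use {i}
  B3 def {q,t} use {t}
  B4 def {p} use ∅
  B5 def {g} use {g}
  B6 def {t} use {i,t}
  B7 def {q,t} use {q,t}
  B8 def {p} use {p}
  B9 def {i} use {i,p}

Backward fixpoint:
  B0: in=∅ out={t}
  B1: in={t} out={g,i,t}
  B2: in={i} out=∅
  B3: in={g,i,t} out={g,i,q,t}
  B4: in={g,i,q,t} out={g,i,p,q,t}
  B5: in={g,i,p,q,t} out={g,i,p,q,t}
  B6: in={g,i,p,q,t} out={g,i,p,q,t}
  B7: in={g,i,p,q,t} out={g,i,p,q,t}
  B8: in={g,i,p,q,t} out={g,i,p,q,t}
  B9: in={g,i,p,q,t} out={g,i,q,t}

live-out(B3) = ["g", "i", "q", "t"]

Answer: ["g", "i", "q", "t"]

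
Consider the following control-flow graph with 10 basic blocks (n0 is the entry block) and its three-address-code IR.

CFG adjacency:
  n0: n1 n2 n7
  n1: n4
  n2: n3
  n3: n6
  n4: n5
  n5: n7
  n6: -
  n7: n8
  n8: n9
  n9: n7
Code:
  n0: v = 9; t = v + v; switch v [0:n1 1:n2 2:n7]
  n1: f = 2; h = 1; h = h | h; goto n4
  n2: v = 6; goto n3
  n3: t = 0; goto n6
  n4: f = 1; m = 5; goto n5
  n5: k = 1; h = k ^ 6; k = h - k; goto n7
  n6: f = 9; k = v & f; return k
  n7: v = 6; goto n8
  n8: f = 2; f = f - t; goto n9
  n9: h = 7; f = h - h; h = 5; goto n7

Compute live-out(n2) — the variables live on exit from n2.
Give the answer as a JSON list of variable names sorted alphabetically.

Answer: ["v"]

Analysis:
def/use:
  n0: {t,v} / ∅
  n1: {f,h} / ∅
  n2: {v} / ∅
  n3: {t} / ∅
  n4: {f,m} / ∅
  n5: {h,k} / ∅
  n6: {f,k} / {v}
  n7: {v} / ∅
  n8: {f} / {t}
  n9: {f,h} / ∅

Backward fixpoint:
  live n0: ∅→{t}
  live n1: {t}→{t}
  live n2: ∅→{v}
  live n3: {v}→{v}
  live n4: {t}→{t}
  live n5: {t}→{t}
  live n6: {v}→∅
  live n7: {t}→{t}
  live n8: {t}→{t}
  live n9: {t}→{t}

live-out(n2) = ["v"]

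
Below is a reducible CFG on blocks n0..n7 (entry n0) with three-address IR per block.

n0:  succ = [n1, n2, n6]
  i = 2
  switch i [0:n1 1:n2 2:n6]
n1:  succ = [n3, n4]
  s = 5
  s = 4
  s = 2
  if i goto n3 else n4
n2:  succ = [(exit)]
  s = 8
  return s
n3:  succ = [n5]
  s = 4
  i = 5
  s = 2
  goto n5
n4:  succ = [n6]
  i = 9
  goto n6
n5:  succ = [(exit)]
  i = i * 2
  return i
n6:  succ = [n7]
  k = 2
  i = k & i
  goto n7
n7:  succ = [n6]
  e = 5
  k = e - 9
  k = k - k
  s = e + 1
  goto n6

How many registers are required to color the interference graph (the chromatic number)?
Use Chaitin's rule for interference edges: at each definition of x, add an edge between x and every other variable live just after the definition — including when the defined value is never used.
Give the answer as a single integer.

Answer: 3

Working:
Per-block:
  n0: {i} / ∅
  n1: {s} / {i}
  n2: {s} / ∅
  n3: {i,s} / ∅
  n4: {i} / ∅
  n5: {i} / {i}
  n6: {i,k} / {i}
  n7: {e,k,s} / ∅

Live sets:
  n0: in=∅ out={i}
  n1: in={i} out=∅
  n2: in=∅ out=∅
  n3: in=∅ out={i}
  n4: in=∅ out={i}
  n5: in={i} out=∅
  n6: in={i} out={i}
  n7: in={i} out={i}

Interference:
  e: {i,k}
  i: {e,k,s}
  k: {e,i}
  s: {i}

Chromatic number:
  {e,i,k} pairwise interfere (3-clique) ⇒ χ ≥ 3
  3-colouring: c0={i}  c1={e,s}  c2={k}
  χ = 3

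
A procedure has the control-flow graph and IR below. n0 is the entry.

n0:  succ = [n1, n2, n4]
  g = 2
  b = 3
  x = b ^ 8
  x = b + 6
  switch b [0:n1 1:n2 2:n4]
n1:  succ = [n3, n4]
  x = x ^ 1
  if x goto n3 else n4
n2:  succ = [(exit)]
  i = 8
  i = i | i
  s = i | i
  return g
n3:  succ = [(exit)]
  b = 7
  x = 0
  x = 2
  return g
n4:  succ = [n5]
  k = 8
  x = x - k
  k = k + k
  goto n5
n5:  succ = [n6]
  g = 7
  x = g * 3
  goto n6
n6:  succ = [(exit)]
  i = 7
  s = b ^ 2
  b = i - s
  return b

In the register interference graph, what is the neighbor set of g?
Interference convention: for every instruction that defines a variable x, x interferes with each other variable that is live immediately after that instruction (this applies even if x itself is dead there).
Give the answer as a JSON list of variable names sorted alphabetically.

Answer: ["b", "i", "s", "x"]

Analysis:
def/use:
  n0 def {b,g,x} use ∅
  n1 def {x} use {x}
  n2 def {i,s} use {g}
  n3 def {b,x} use {g}
  n4 def {k,x} use {x}
  n5 def {g,x} use ∅
  n6 def {b,i,s} use {b}

Backward fixpoint:
  n0 li=∅ lo={b,g,x}
  n1 li={b,g,x} lo={b,g,x}
  n2 li={g} lo=∅
  n3 li={g} lo=∅
  n4 li={b,x} lo={b}
  n5 li={b} lo={b}
  n6 li={b} lo=∅

Conflict graph:
  b: {g,i,k,x}
  g: {b,i,s,x}
  i: {b,g,s}
  k: {b,x}
  s: {g,i}
  x: {b,g,k}

N(g) = ["b", "i", "s", "x"]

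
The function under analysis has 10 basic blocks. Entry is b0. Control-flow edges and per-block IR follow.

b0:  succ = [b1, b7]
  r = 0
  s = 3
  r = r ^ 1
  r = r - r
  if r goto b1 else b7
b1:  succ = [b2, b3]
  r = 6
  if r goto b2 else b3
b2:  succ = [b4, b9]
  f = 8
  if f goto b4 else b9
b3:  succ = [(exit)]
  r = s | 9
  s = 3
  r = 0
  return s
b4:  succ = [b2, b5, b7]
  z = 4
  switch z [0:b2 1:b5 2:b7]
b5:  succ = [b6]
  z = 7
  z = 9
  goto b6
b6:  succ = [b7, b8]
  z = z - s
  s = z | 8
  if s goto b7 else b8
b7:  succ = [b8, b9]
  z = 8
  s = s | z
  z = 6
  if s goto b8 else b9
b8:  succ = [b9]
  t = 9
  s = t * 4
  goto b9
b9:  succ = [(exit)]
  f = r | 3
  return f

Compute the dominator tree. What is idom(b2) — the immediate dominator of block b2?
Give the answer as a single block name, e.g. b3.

idom tree: b1←b0 b2←b1 b3←b1 b4←b2 b5←b4 b6←b5 b7←b0 b8←b0 b9←b0
Join-block Dom:
  b2: preds {b1,b4}: {b0,b1} ∩ {b0,b1,b2,b4} = {b0,b1}; idom=b1
  b7: preds {b0,b4,b6}: {b0} ∩ {b0,b1,b2,b4} ∩ {b0,b1,b2,b4,b5,b6} = {b0}; idom=b0
  b8: preds {b6,b7}: {b0,b1,b2,b4,b5,b6} ∩ {b0,b7} = {b0}; idom=b0
  b9: preds {b2,b7,b8}: {b0,b1,b2} ∩ {b0,b7} ∩ {b0,b8} = {b0}; idom=b0

idom(b2) = b1

Answer: b1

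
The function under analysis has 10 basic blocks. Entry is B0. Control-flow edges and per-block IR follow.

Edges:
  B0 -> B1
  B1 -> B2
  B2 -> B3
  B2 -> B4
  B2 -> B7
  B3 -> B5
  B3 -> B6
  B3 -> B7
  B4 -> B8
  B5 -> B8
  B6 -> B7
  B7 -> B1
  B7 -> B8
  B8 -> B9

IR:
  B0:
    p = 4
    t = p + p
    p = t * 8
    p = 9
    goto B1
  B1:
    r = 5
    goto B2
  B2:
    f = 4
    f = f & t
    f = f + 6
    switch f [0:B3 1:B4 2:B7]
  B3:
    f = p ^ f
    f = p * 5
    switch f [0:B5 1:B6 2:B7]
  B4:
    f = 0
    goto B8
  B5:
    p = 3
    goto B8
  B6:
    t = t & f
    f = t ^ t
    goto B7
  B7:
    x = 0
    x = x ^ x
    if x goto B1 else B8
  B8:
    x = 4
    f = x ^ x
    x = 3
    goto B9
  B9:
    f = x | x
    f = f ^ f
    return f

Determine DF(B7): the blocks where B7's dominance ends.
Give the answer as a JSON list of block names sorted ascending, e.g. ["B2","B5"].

Answer: ["B1", "B8"]

Analysis:
idom tree: B1←B0 B2←B1 B3←B2 B4←B2 B5←B3 B6←B3 B7←B2 B8←B2 B9←B8
Dom∩ at merges:
  B1: preds {B0,B7}: {B0} ∩ {B0,B1,B2,B7} = {B0}; idom=B0
  B7: preds {B2,B3,B6}: {B0,B1,B2} ∩ {B0,B1,B2,B3} ∩ {B0,B1,B2,B3,B6} = {B0,B1,B2}; idom=B2
  B8: preds {B4,B5,B7}: {B0,B1,B2,B4} ∩ {B0,B1,B2,B3,B5} ∩ {B0,B1,B2,B7} = {B0,B1,B2}; idom=B2

Frontier:
  join B1 pred B0: · stop@B0
  join B1 pred B7: B7→B2→B1 stop@B0
  join B7 pred B2: · stop@B2
  join B7 pred B3: B3 stop@B2
  join B7 pred B6: B6→B3 stop@B2
  join B8 pred B4: B4 stop@B2
  join B8 pred B5: B5→B3 stop@B2
  join B8 pred B7: B7 stop@B2
  DF(B0)=∅
  DF(B1)={B1}
  DF(B2)={B1}
  DF(B3)={B7,B8}
  DF(B4)={B8}
  DF(B5)={B8}
  DF(B6)={B7}
  DF(B7)={B1,B8}
  DF(B8)=∅
  DF(B9)=∅

DF(B7) = ["B1", "B8"]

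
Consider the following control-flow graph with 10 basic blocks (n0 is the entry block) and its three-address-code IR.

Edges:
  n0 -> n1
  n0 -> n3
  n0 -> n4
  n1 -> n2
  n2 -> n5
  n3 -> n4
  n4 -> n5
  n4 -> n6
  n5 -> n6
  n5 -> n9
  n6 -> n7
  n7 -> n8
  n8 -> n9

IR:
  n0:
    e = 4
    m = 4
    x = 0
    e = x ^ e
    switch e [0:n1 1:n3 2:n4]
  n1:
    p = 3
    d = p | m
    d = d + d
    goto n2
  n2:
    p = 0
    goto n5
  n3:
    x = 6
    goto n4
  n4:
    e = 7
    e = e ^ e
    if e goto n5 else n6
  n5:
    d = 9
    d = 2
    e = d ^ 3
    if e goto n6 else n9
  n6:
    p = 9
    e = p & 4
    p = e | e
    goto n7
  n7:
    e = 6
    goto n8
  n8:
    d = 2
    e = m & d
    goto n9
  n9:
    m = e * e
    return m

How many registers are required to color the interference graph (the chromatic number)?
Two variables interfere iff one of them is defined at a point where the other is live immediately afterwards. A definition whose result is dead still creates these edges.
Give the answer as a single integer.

Answer: 3

Derivation:
Per-block:
  n0: {e,m,x} / ∅
  n1: {d,p} / {m}
  n2: {p} / ∅
  n3: {x} / ∅
  n4: {e} / ∅
  n5: {d,e} / ∅
  n6: {e,p} / ∅
  n7: {e} / ∅
  n8: {d,e} / {m}
  n9: {m} / {e}

Live sets:
  n0 li=∅ lo={m}
  n1 li={m} lo={m}
  n2 li={m} lo={m}
  n3 li={m} lo={m}
  n4 li={m} lo={m}
  n5 li={m} lo={e,m}
  n6 li={m} lo={m}
  n7 li={m} lo={m}
  n8 li={m} lo={e}
  n9 li={e} lo=∅

Interfere edges:
  d — {m}
  e — {m,x}
  m — {d,e,p,x}
  p — {m}
  x — {e,m}

Chromatic number:
  clique {e,m,x} ⇒ need ≥ 3
  3-colouring: c0={m}  c1={d,e,p}  c2={x}
  χ = 3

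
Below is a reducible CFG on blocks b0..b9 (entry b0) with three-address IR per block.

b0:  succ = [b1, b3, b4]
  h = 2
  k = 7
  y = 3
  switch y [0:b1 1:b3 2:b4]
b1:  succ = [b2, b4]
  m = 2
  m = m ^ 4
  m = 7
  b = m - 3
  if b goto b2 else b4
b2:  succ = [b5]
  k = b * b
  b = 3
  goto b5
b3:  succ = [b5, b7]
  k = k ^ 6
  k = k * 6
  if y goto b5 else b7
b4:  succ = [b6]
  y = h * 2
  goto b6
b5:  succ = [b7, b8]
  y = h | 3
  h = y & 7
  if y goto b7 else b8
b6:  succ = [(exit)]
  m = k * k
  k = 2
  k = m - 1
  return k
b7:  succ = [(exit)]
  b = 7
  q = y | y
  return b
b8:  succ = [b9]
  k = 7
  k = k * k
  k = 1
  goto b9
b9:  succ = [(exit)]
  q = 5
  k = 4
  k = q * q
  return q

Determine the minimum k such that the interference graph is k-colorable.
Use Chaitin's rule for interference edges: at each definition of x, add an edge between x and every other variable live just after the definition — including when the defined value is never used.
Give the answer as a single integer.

def/use:
  b0: def={h,k,y} ue=∅
  b1: def={b,m} ue=∅
  b2: def={b,k} ue={b}
  b3: def={k} ue={k,y}
  b4: def={y} ue={h}
  b5: def={h,y} ue={h}
  b6: def={k,m} ue={k}
  b7: def={b,q} ue={y}
  b8: def={k} ue=∅
  b9: def={k,q} ue=∅

Live sets:
  b0 li=∅ lo={h,k,y}
  b1 li={h,k} lo={b,h,k}
  b2 li={b,h} lo={h}
  b3 li={h,k,y} lo={h,y}
  b4 li={h,k} lo={k}
  b5 li={h} lo={y}
  b6 li={k} lo=∅
  b7 li={y} lo=∅
  b8 li=∅ lo=∅
  b9 li=∅ lo=∅

Conflict graph:
  b: {h,k,q,y}
  h: {b,k,m,y}
  k: {b,h,m,q,y}
  m: {h,k}
  q: {b,k}
  y: {b,h,k}

Registers:
  clique {b,h,k,y} ⇒ need ≥ 4
  assign b→r1 h→r2 k→r0 m→r1 q→r2 y→r3 — no edge inside a register ⇒ χ ≤ 4
  χ = 4

Answer: 4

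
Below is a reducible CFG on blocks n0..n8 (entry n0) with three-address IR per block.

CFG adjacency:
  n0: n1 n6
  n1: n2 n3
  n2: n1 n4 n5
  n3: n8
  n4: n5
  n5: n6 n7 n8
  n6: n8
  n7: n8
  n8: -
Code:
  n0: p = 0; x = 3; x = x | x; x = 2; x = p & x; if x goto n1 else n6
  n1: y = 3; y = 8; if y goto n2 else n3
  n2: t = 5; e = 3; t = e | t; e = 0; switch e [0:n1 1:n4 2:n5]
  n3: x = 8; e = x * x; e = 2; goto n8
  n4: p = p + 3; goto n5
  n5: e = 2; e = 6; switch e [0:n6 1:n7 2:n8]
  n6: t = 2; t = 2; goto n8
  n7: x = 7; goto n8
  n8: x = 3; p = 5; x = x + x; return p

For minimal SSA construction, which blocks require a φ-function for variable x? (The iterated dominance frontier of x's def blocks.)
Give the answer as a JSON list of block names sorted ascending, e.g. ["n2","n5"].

idom tree: n1←n0 n2←n1 n3←n1 n4←n2 n5←n2 n6←n0 n7←n5 n8←n0
Dom at joins:
  n1: preds {n0,n2}: {n0} ∩ {n0,n1,n2} = {n0}; idom=n0
  n5: preds {n2,n4}: {n0,n1,n2} ∩ {n0,n1,n2,n4} = {n0,n1,n2}; idom=n2
  n6: preds {n0,n5}: {n0} ∩ {n0,n1,n2,n5} = {n0}; idom=n0
  n8: preds {n3,n5,n6,n7}: {n0,n1,n3} ∩ {n0,n1,n2,n5} ∩ {n0,n6} ∩ {n0,n1,n2,n5,n7} = {n0}; idom=n0

DF walk-up:
  join n1 pred n0: · stop@n0
  join n1 pred n2: n2→n1 stop@n0
  join n5 pred n2: · stop@n2
  join n5 pred n4: n4 stop@n2
  join n6 pred n0: · stop@n0
  join n6 pred n5: n5→n2→n1 stop@n0
  join n8 pred n3: n3→n1 stop@n0
  join n8 pred n5: n5→n2→n1 stop@n0
  join n8 pred n6: n6 stop@n0
  join n8 pred n7: n7→n5→n2→n1 stop@n0
  n0: DF=∅
  n1: DF={n1,n6,n8}
  n2: DF={n1,n6,n8}
  n3: DF={n8}
  n4: DF={n5}
  n5: DF={n6,n8}
  n6: DF={n8}
  n7: DF={n8}
  n8: DF=∅

φ for x: defs {n0,n3,n7,n8}
  DF⁺ = {n8}

Answer: ["n8"]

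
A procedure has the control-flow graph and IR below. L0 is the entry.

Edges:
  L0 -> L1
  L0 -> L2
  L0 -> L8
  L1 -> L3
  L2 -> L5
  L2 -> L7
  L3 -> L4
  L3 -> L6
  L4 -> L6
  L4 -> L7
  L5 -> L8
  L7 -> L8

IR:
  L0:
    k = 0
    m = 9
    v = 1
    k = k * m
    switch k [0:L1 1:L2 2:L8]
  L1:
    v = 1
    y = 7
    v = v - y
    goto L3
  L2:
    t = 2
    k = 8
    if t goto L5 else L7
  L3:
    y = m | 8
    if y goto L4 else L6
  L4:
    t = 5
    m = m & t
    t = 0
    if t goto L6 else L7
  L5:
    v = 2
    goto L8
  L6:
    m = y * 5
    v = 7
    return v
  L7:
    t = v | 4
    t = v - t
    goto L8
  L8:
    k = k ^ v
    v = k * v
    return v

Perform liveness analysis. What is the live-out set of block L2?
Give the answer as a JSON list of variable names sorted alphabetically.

Answer: ["k", "v"]

Derivation:
Per-block:
  L0: {k,m,v} / ∅
  L1: {v,y} / ∅
  L2: {k,t} / ∅
  L3: {y} / {m}
  L4: {m,t} / {m}
  L5: {v} / ∅
  L6: {m,v} / {y}
  L7: {t} / {v}
  L8: {k,v} / {k,v}

Liveness:
  L0 li=∅ lo={k,m,v}
  L1 li={k,m} lo={k,m,v}
  L2 li={v} lo={k,v}
  L3 li={k,m,v} lo={k,m,v,y}
  L4 li={k,m,v,y} lo={k,v,y}
  L5 li={k} lo={k,v}
  L6 li={y} lo=∅
  L7 li={k,v} lo={k,v}
  L8 li={k,v} lo=∅

live-out(L2) = ["k", "v"]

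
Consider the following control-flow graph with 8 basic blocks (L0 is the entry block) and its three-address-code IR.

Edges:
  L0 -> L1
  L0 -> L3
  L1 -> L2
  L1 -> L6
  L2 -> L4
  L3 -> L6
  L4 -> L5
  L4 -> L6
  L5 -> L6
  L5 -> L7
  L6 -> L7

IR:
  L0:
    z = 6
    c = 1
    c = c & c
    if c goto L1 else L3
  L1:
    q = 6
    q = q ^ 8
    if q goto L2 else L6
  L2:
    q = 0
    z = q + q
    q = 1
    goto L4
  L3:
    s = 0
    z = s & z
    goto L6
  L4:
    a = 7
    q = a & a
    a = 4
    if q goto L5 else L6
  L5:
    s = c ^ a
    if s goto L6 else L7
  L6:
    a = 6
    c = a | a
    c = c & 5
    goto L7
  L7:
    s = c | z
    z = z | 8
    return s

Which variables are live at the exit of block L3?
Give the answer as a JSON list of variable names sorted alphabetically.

def/use:
  L0 def {c,z} use ∅
  L1 def {q} use ∅
  L2 def {q,z} use ∅
  L3 def {s,z} use {z}
  L4 def {a,q} use ∅
  L5 def {s} use {a,c}
  L6 def {a,c} use ∅
  L7 def {s,z} use {c,z}

Live sets:
  L0 li=∅ lo={c,z}
  L1 li={c,z} lo={c,z}
  L2 li={c} lo={c,z}
  L3 li={z} lo={z}
  L4 li={c,z} lo={a,c,z}
  L5 li={a,c,z} lo={c,z}
  L6 li={z} lo={c,z}
  L7 li={c,z} lo=∅

live-out(L3) = ["z"]

Answer: ["z"]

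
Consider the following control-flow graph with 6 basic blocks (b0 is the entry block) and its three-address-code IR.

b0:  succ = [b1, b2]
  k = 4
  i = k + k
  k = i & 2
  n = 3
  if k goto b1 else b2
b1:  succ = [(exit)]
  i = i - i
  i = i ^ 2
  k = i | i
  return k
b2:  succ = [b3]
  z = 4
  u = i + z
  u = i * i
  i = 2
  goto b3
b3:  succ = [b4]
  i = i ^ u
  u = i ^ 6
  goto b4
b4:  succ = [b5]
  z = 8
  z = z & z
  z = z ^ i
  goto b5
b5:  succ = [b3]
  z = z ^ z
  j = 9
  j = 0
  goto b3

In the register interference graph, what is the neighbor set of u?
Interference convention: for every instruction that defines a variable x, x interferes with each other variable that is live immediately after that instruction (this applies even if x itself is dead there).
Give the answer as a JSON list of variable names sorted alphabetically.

Per-block:
  b0 def {i,k,n} use ∅
  b1 def {i,k} use {i}
  b2 def {i,u,z} use {i}
  b3 def {i,u} use {i,u}
  b4 def {z} use {i}
  b5 def {j,z} use {z}

Backward fixpoint:
  b0 li=∅ lo={i}
  b1 li={i} lo=∅
  b2 li={i} lo={i,u}
  b3 li={i,u} lo={i,u}
  b4 li={i,u} lo={i,u,z}
  b5 li={i,u,z} lo={i,u}

Conflict graph:
  i↔{j,k,n,u,z}
  j↔{i,u}
  k↔{i,n}
  n↔{i,k}
  u↔{i,j,z}
  z↔{i,u}

N(u) = ["i", "j", "z"]

Answer: ["i", "j", "z"]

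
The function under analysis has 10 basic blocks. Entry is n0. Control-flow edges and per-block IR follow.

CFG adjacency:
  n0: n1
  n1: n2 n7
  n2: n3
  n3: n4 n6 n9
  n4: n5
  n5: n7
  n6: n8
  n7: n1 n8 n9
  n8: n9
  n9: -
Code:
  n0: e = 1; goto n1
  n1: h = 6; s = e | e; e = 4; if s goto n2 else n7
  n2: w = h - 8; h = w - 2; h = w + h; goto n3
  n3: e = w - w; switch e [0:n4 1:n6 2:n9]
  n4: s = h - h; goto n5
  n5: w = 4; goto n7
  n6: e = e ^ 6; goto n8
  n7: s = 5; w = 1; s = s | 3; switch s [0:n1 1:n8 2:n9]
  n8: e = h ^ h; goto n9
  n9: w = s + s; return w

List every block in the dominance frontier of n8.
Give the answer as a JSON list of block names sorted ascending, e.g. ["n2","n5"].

idom tree: n1←n0 n2←n1 n3←n2 n4←n3 n5←n4 n6←n3 n7←n1 n8←n1 n9←n1
Join-block Dom:
  n1: preds {n0,n7}: {n0} ∩ {n0,n1,n7} = {n0}; idom=n0
  n7: preds {n1,n5}: {n0,n1} ∩ {n0,n1,n2,n3,n4,n5} = {n0,n1}; idom=n1
  n8: preds {n6,n7}: {n0,n1,n2,n3,n6} ∩ {n0,n1,n7} = {n0,n1}; idom=n1
  n9: preds {n3,n7,n8}: {n0,n1,n2,n3} ∩ {n0,n1,n7} ∩ {n0,n1,n8} = {n0,n1}; idom=n1

Frontier:
  join n1 pred n0: · stop@n0
  join n1 pred n7: n7→n1 stop@n0
  join n7 pred n1: · stop@n1
  join n7 pred n5: n5→n4→n3→n2 stop@n1
  join n8 pred n6: n6→n3→n2 stop@n1
  join n8 pred n7: n7 stop@n1
  join n9 pred n3: n3→n2 stop@n1
  join n9 pred n7: n7 stop@n1
  join n9 pred n8: n8 stop@n1
  DF(n0)=∅
  DF(n1)={n1}
  DF(n2)={n7,n8,n9}
  DF(n3)={n7,n8,n9}
  DF(n4)={n7}
  DF(n5)={n7}
  DF(n6)={n8}
  DF(n7)={n1,n8,n9}
  DF(n8)={n9}
  DF(n9)=∅

DF(n8) = ["n9"]

Answer: ["n9"]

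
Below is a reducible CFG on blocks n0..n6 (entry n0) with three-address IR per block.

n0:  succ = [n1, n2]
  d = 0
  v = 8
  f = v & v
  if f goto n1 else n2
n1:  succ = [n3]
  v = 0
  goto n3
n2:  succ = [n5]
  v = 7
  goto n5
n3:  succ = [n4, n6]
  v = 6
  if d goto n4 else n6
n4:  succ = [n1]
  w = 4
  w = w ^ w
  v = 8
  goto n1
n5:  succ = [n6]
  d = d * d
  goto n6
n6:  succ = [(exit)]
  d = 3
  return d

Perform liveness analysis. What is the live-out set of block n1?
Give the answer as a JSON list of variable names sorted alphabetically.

Block summaries:
  n0 def {d,f,v} use ∅
  n1 def {v} use ∅
  n2 def {v} use ∅
  n3 def {v} use {d}
  n4 def {v,w} use ∅
  n5 def {d} use {d}
  n6 def {d} use ∅

Live sets:
  n0 li=∅ lo={d}
  n1 li={d} lo={d}
  n2 li={d} lo={d}
  n3 li={d} lo={d}
  n4 li={d} lo={d}
  n5 li={d} lo=∅
  n6 li=∅ lo=∅

live-out(n1) = ["d"]

Answer: ["d"]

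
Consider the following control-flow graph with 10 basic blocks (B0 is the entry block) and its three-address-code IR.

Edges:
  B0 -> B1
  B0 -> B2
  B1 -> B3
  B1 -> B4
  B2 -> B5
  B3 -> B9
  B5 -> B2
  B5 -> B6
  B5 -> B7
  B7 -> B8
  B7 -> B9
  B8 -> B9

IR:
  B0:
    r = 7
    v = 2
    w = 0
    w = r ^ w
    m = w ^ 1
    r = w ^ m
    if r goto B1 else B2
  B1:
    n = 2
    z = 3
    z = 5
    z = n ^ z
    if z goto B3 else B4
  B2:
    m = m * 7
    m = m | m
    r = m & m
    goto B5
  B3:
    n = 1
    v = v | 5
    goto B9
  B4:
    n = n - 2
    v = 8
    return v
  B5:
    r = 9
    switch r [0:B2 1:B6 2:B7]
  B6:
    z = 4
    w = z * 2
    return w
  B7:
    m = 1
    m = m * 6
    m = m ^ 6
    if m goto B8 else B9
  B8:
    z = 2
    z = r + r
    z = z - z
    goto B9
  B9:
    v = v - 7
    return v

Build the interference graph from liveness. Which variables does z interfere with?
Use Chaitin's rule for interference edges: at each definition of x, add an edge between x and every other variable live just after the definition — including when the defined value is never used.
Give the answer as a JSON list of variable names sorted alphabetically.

Per-block:
  B0: def={m,r,v,w} ue=∅
  B1: def={n,z} ue=∅
  B2: def={m,r} ue={m}
  B3: def={n,v} ue={v}
  B4: def={n,v} ue={n}
  B5: def={r} ue=∅
  B6: def={w,z} ue=∅
  B7: def={m} ue=∅
  B8: def={z} ue={r}
  B9: def={v} ue={v}

Liveness:
  live B0: ∅→{m,v}
  live B1: {v}→{n,v}
  live B2: {m,v}→{m,v}
  live B3: {v}→{v}
  live B4: {n}→∅
  live B5: {m,v}→{m,r,v}
  live B6: ∅→∅
  live B7: {r,v}→{r,v}
  live B8: {r,v}→{v}
  live B9: {v}→∅

Conflict graph:
  m↔{r,v,w}
  n↔{v,z}
  r↔{m,v,w,z}
  v↔{m,n,r,w,z}
  w↔{m,r,v}
  z↔{n,r,v}

N(z) = ["n", "r", "v"]

Answer: ["n", "r", "v"]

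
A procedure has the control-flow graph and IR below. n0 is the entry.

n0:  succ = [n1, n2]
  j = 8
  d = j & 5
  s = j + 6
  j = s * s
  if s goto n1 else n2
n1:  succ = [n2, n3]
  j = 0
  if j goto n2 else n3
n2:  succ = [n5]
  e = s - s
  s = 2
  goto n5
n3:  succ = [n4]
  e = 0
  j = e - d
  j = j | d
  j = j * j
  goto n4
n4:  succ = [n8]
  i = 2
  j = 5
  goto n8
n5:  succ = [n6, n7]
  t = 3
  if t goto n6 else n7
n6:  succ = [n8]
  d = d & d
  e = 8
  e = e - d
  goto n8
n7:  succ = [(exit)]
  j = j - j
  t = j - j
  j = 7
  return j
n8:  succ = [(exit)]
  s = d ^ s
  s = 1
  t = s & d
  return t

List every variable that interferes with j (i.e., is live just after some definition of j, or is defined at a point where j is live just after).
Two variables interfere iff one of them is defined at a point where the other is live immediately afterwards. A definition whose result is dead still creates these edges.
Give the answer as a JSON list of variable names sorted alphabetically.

def/use:
  n0 def {d,j,s} use ∅
  n1 def {j} use ∅
  n2 def {e,s} use {s}
  n3 def {e,j} use {d}
  n4 def {i,j} use ∅
  n5 def {t} use ∅
  n6 def {d,e} use {d}
  n7 def {j,t} use {j}
  n8 def {s,t} use {d,s}

Liveness:
  n0 li=∅ lo={d,j,s}
  n1 li={d,s} lo={d,j,s}
  n2 li={d,j,s} lo={d,j,s}
  n3 li={d,s} lo={d,s}
  n4 li={d,s} lo={d,s}
  n5 li={d,j,s} lo={d,j,s}
  n6 li={d,s} lo={d,s}
  n7 li={j} lo=∅
  n8 li={d,s} lo=∅

Interference:
  d: {e,i,j,s,t}
  e: {d,j,s}
  i: {d,s}
  j: {d,e,s,t}
  s: {d,e,i,j,t}
  t: {d,j,s}

N(j) = ["d", "e", "s", "t"]

Answer: ["d", "e", "s", "t"]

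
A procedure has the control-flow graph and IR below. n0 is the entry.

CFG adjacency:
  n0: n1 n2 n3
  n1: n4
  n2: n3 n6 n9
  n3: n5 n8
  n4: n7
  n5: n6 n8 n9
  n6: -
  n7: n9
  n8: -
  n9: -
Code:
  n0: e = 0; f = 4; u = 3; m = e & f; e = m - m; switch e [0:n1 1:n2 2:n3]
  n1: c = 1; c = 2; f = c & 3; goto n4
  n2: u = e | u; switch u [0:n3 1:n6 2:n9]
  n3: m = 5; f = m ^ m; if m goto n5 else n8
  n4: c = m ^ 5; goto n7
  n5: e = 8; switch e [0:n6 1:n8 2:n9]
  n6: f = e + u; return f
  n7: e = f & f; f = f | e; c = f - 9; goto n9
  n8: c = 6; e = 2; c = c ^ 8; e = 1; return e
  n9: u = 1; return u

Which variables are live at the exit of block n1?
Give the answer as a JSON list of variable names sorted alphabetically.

Per-block:
  n0 def {e,f,m,u} use ∅
  n1 def {c,f} use ∅
  n2 def {u} use {e,u}
  n3 def {f,m} use ∅
  n4 def {c} use {m}
  n5 def {e} use ∅
  n6 def {f} use {e,u}
  n7 def {c,e,f} use {f}
  n8 def {c,e} use ∅
  n9 def {u} use ∅

Live sets:
  n0 li=∅ lo={e,m,u}
  n1 li={m} lo={f,m}
  n2 li={e,u} lo={e,u}
  n3 li={u} lo={u}
  n4 li={f,m} lo={f}
  n5 li={u} lo={e,u}
  n6 li={e,u} lo=∅
  n7 li={f} lo=∅
  n8 li=∅ lo=∅
  n9 li=∅ lo=∅

live-out(n1) = ["f", "m"]

Answer: ["f", "m"]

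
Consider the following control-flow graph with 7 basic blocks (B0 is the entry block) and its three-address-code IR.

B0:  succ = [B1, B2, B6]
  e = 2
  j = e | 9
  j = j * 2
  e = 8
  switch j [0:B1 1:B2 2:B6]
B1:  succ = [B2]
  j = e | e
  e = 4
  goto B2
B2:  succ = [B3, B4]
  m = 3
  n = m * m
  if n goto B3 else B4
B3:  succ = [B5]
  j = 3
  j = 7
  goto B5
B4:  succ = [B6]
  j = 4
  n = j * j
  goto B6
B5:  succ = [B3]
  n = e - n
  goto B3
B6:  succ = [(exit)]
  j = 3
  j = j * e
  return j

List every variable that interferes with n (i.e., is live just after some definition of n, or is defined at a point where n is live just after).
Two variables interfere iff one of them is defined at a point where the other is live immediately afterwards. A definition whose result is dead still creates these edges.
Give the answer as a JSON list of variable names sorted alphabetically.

Block summaries:
  B0 def {e,j} use ∅
  B1 def {e,j} use {e}
  B2 def {m,n} use ∅
  B3 def {j} use ∅
  B4 def {j,n} use ∅
  B5 def {n} use {e,n}
  B6 def {j} use {e}

Liveness:
  B0 li=∅ lo={e}
  B1 li={e} lo={e}
  B2 li={e} lo={e,n}
  B3 li={e,n} lo={e,n}
  B4 li={e} lo={e}
  B5 li={e,n} lo={e,n}
  B6 li={e} lo=∅

Interfere edges:
  e — {j,m,n}
  j — {e,n}
  m — {e}
  n — {e,j}

N(n) = ["e", "j"]

Answer: ["e", "j"]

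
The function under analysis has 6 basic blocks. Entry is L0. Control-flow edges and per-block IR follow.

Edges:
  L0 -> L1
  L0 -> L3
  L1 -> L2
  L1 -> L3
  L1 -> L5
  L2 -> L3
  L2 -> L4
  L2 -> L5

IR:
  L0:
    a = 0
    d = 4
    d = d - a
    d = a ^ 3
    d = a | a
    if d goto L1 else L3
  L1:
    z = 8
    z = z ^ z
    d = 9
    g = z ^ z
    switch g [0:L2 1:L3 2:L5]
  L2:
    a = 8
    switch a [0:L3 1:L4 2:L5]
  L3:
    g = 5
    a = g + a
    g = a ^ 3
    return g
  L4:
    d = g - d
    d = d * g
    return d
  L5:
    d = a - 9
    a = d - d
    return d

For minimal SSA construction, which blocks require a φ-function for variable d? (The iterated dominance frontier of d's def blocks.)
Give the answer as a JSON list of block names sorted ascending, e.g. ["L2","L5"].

idom tree: L1←L0 L2←L1 L3←L0 L4←L2 L5←L1
Join-block Dom:
  L3: preds {L0,L1,L2}: {L0} ∩ {L0,L1} ∩ {L0,L1,L2} = {L0}; idom=L0
  L5: preds {L1,L2}: {L0,L1} ∩ {L0,L1,L2} = {L0,L1}; idom=L1

DF derivation:
  join L3 pred L0: · stop@L0
  join L3 pred L1: L1 stop@L0
  join L3 pred L2: L2→L1 stop@L0
  join L5 pred L1: · stop@L1
  join L5 pred L2: L2 stop@L1
  L0 → ∅
  L1 → {L3}
  L2 → {L3,L5}
  L3 → ∅
  L4 → ∅
  L5 → ∅

φ for d: defs {L0,L1,L4,L5}
  DF⁺ = {L3}

Answer: ["L3"]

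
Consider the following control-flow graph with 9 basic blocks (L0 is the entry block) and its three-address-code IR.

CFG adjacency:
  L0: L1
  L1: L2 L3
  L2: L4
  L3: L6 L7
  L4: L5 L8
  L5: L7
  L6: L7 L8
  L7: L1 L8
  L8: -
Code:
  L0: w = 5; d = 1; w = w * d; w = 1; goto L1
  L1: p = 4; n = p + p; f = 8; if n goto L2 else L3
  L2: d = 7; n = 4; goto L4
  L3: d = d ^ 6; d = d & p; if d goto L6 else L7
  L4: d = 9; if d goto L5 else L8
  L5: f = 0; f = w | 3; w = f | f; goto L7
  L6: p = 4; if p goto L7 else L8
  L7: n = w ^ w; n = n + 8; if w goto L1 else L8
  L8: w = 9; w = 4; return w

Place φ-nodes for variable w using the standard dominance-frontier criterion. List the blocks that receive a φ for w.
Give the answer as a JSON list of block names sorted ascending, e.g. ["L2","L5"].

idom tree: L1←L0 L2←L1 L3←L1 L4←L2 L5←L4 L6←L3 L7←L1 L8←L1
Dom at joins:
  L1: preds {L0,L7}: {L0} ∩ {L0,L1,L7} = {L0}; idom=L0
  L7: preds {L3,L5,L6}: {L0,L1,L3} ∩ {L0,L1,L2,L4,L5} ∩ {L0,L1,L3,L6} = {L0,L1}; idom=L1
  L8: preds {L4,L6,L7}: {L0,L1,L2,L4} ∩ {L0,L1,L3,L6} ∩ {L0,L1,L7} = {L0,L1}; idom=L1

DF walk-up:
  L1←L0: walk · to L0
  L1←L7: walk L7→L1 to L0
  L7←L3: walk L3 to L1
  L7←L5: walk L5→L4→L2 to L1
  L7←L6: walk L6→L3 to L1
  L8←L4: walk L4→L2 to L1
  L8←L6: walk L6→L3 to L1
  L8←L7: walk L7 to L1
  DF(L0)=∅
  DF(L1)={L1}
  DF(L2)={L7,L8}
  DF(L3)={L7,L8}
  DF(L4)={L7,L8}
  DF(L5)={L7}
  DF(L6)={L7,L8}
  DF(L7)={L1,L8}
  DF(L8)=∅

φ for w: defs {L0,L5,L8}
  DF⁺ = {L1,L7,L8}

Answer: ["L1", "L7", "L8"]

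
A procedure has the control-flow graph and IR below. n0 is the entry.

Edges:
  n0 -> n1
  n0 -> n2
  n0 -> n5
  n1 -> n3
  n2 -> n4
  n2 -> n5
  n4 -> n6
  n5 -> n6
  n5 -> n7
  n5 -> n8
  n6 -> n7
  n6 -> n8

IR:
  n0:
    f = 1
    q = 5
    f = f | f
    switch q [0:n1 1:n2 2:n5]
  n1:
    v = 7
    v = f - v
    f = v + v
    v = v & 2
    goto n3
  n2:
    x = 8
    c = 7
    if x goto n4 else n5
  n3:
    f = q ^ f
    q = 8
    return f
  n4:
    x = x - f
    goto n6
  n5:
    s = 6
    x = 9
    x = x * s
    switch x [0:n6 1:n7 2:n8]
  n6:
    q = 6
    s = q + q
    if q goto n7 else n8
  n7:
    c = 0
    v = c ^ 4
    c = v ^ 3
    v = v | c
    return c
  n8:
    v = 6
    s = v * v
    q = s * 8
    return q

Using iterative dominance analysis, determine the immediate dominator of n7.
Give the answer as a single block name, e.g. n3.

idom tree: n1←n0 n2←n0 n3←n1 n4←n2 n5←n0 n6←n0 n7←n0 n8←n0
Dom at joins:
  n5: preds {n0,n2}: {n0} ∩ {n0,n2} = {n0}; idom=n0
  n6: preds {n4,n5}: {n0,n2,n4} ∩ {n0,n5} = {n0}; idom=n0
  n7: preds {n5,n6}: {n0,n5} ∩ {n0,n6} = {n0}; idom=n0
  n8: preds {n5,n6}: {n0,n5} ∩ {n0,n6} = {n0}; idom=n0

idom(n7) = n0

Answer: n0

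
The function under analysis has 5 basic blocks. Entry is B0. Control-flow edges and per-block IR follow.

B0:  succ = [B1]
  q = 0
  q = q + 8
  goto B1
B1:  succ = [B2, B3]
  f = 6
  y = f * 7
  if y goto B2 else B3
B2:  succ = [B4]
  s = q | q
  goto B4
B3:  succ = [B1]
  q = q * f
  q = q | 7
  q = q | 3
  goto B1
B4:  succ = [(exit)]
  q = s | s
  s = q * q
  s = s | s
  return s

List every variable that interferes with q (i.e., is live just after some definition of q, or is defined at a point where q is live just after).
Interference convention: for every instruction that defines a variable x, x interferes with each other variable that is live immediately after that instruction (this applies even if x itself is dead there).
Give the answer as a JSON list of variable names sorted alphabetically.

Answer: ["f", "y"]

Analysis:
Per-block:
  B0: def={q} ue=∅
  B1: def={f,y} ue=∅
  B2: def={s} ue={q}
  B3: def={q} ue={f,q}
  B4: def={q,s} ue={s}

Liveness:
  B0 li=∅ lo={q}
  B1 li={q} lo={f,q}
  B2 li={q} lo={s}
  B3 li={f,q} lo={q}
  B4 li={s} lo=∅

Interference:
  f↔{q,y}
  q↔{f,y}
  s↔∅
  y↔{f,q}

N(q) = ["f", "y"]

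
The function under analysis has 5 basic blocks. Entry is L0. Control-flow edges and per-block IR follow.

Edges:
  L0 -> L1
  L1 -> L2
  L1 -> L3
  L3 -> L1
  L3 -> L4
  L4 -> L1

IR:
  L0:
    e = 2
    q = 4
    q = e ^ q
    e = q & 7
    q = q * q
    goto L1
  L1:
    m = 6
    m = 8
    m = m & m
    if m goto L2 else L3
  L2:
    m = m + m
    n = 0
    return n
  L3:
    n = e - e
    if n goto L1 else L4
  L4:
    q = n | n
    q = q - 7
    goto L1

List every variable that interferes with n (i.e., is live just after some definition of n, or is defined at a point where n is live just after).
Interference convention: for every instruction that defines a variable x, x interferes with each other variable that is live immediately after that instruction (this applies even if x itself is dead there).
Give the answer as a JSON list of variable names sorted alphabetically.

Per-block:
  L0 def {e,q} use ∅
  L1 def {m} use ∅
  L2 def {m,n} use {m}
  L3 def {n} use {e}
  L4 def {q} use {n}

Liveness:
  L0 li=∅ lo={e}
  L1 li={e} lo={e,m}
  L2 li={m} lo=∅
  L3 li={e} lo={e,n}
  L4 li={e,n} lo={e}

Interfere edges:
  e: {m,n,q}
  m: {e}
  n: {e}
  q: {e}

N(n) = ["e"]

Answer: ["e"]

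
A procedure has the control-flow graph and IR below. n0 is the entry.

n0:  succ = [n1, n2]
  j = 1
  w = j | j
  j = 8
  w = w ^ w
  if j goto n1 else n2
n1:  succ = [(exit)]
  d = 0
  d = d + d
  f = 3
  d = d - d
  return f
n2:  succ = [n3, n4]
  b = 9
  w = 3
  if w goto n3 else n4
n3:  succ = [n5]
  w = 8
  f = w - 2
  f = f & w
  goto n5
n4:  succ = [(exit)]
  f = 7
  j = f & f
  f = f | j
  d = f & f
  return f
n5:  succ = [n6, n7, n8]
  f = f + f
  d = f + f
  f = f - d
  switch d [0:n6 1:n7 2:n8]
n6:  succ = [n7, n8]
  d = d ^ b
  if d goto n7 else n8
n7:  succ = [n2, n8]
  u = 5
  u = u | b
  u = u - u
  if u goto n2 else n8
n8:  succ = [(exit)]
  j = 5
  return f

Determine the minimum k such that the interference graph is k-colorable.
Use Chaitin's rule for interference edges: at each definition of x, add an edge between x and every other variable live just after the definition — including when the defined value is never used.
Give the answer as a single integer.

Block summaries:
  n0: def={j,w} ue=∅
  n1: def={d,f} ue=∅
  n2: def={b,w} ue=∅
  n3: def={f,w} ue=∅
  n4: def={d,f,j} ue=∅
  n5: def={d,f} ue={f}
  n6: def={d} ue={b,d}
  n7: def={u} ue={b}
  n8: def={j} ue={f}

Live sets:
  n0 li=∅ lo=∅
  n1 li=∅ lo=∅
  n2 li=∅ lo={b}
  n3 li={b} lo={b,f}
  n4 li=∅ lo=∅
  n5 li={b,f} lo={b,d,f}
  n6 li={b,d,f} lo={b,f}
  n7 li={b,f} lo={f}
  n8 li={f} lo=∅

Interfere edges:
  b — {d,f,u,w}
  d — {b,f}
  f — {b,d,j,u,w}
  j — {f,w}
  u — {b,f}
  w — {b,f,j}

Colouring:
  clique {b,d,f} ⇒ need ≥ 3
  3-colouring: c0={f}  c1={b,j}  c2={d,u,w}
  χ = 3

Answer: 3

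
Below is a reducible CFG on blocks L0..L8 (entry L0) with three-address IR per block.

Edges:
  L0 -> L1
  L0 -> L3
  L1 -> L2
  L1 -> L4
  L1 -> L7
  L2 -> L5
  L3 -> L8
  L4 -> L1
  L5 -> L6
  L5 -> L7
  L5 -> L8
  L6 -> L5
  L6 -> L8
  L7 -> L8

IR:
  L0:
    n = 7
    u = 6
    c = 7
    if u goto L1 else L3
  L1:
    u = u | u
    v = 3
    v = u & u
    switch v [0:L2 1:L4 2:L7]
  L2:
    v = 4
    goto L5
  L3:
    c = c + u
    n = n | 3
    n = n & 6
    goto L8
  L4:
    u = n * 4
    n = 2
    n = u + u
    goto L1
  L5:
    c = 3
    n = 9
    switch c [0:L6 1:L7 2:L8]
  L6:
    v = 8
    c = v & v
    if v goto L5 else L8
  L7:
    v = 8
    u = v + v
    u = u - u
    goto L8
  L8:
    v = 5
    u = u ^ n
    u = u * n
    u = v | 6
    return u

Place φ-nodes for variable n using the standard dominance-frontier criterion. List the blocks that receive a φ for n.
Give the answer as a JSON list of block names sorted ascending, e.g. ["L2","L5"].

idom tree: L1←L0 L2←L1 L3←L0 L4←L1 L5←L2 L6←L5 L7←L1 L8←L0
Dom at joins:
  L1: preds {L0,L4}: {L0} ∩ {L0,L1,L4} = {L0}; idom=L0
  L5: preds {L2,L6}: {L0,L1,L2} ∩ {L0,L1,L2,L5,L6} = {L0,L1,L2}; idom=L2
  L7: preds {L1,L5}: {L0,L1} ∩ {L0,L1,L2,L5} = {L0,L1}; idom=L1
  L8: preds {L3,L5,L6,L7}: {L0,L3} ∩ {L0,L1,L2,L5} ∩ {L0,L1,L2,L5,L6} ∩ {L0,L1,L7} = {L0}; idom=L0

Frontier:
  join L1 pred L0: · stop@L0
  join L1 pred L4: L4→L1 stop@L0
  join L5 pred L2: · stop@L2
  join L5 pred L6: L6→L5 stop@L2
  join L7 pred L1: · stop@L1
  join L7 pred L5: L5→L2 stop@L1
  join L8 pred L3: L3 stop@L0
  join L8 pred L5: L5→L2→L1 stop@L0
  join L8 pred L6: L6→L5→L2→L1 stop@L0
  join L8 pred L7: L7→L1 stop@L0
  L0 → ∅
  L1 → {L1,L8}
  L2 → {L7,L8}
  L3 → {L8}
  L4 → {L1}
  L5 → {L5,L7,L8}
  L6 → {L5,L8}
  L7 → {L8}
  L8 → ∅

φ for n: defs {L0,L3,L4,L5}
  DF⁺ = {L1,L5,L7,L8}

Answer: ["L1", "L5", "L7", "L8"]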